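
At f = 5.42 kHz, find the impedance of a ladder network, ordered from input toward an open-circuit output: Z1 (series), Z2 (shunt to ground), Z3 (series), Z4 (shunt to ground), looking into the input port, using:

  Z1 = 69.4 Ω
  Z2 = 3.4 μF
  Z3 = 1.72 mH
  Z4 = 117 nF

Step 1 — Angular frequency: ω = 2π·f = 2π·5420 = 3.405e+04 rad/s.
Step 2 — Component impedances:
  Z1: Z = R = 69.4 Ω
  Z2: Z = 1/(jωC) = -j/(ω·C) = 0 - j8.637 Ω
  Z3: Z = jωL = j·3.405e+04·0.00172 = 0 + j58.57 Ω
  Z4: Z = 1/(jωC) = -j/(ω·C) = 0 - j251 Ω
Step 3 — Ladder network (open output): work backward from the far end, alternating series and parallel combinations. Z_in = 69.4 - j8.266 Ω = 69.89∠-6.8° Ω.

Z = 69.4 - j8.266 Ω = 69.89∠-6.8° Ω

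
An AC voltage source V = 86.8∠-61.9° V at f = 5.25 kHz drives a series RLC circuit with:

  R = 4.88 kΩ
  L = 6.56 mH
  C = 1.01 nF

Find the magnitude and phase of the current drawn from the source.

Step 1 — Angular frequency: ω = 2π·f = 2π·5250 = 3.299e+04 rad/s.
Step 2 — Component impedances:
  R: Z = R = 4880 Ω
  L: Z = jωL = j·3.299e+04·0.00656 = 0 + j216.4 Ω
  C: Z = 1/(jωC) = -j/(ω·C) = 0 - j3.002e+04 Ω
Step 3 — Series combination: Z_total = R + L + C = 4880 - j2.98e+04 Ω = 3.02e+04∠-80.7° Ω.
Step 4 — Source phasor: V = 86.8∠-61.9° V = 40.88 - j76.57 V.
Step 5 — Ohm's law: I = V / Z_total = (40.88 - j76.57) / (4880 - j2.98e+04) = 0.002721 + j0.0009264 A.
Step 6 — Convert to polar: |I| = 0.002875 A, ∠I = 18.8°.

I = 0.002875∠18.8° A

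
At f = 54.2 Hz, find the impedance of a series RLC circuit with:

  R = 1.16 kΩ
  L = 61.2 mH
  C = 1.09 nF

Step 1 — Angular frequency: ω = 2π·f = 2π·54.2 = 340.5 rad/s.
Step 2 — Component impedances:
  R: Z = R = 1160 Ω
  L: Z = jωL = j·340.5·0.0612 = 0 + j20.84 Ω
  C: Z = 1/(jωC) = -j/(ω·C) = 0 - j2.694e+06 Ω
Step 3 — Series combination: Z_total = R + L + C = 1160 - j2.694e+06 Ω = 2.694e+06∠-90.0° Ω.

Z = 1160 - j2.694e+06 Ω = 2.694e+06∠-90.0° Ω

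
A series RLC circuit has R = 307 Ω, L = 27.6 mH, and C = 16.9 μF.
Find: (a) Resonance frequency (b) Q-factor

Step 1 — Resonance condition Im(Z)=0 gives ω₀ = 1/√(LC).
Step 2 — ω₀ = 1/√(0.0276·1.69e-05) = 1464 rad/s.
Step 3 — f₀ = ω₀/(2π) = 233 Hz.
Step 4 — Series Q: Q = ω₀L/R = 1464·0.0276/307 = 0.1316.

(a) f₀ = 233 Hz  (b) Q = 0.1316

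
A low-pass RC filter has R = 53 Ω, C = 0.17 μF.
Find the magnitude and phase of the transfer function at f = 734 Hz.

Step 1 — Angular frequency: ω = 2π·734 = 4612 rad/s.
Step 2 — Transfer function: H(jω) = 1/(1 + jωRC).
Step 3 — Denominator: 1 + jωRC = 1 + j·4612·53·1.7e-07 = 1 + j0.04155.
Step 4 — H = 0.9983 - j0.04148.
Step 5 — Magnitude: |H| = 0.9991 (-0.0 dB); phase: φ = -2.4°.

|H| = 0.9991 (-0.0 dB), φ = -2.4°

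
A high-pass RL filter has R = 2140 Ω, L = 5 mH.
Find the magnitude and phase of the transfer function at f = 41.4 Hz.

Step 1 — Angular frequency: ω = 2π·41.4 = 260.1 rad/s.
Step 2 — Transfer function: H(jω) = jωL/(R + jωL).
Step 3 — Numerator jωL = j·1.301; denominator R + jωL = 2140 + j1.301.
Step 4 — H = 3.694e-07 + j0.0006078.
Step 5 — Magnitude: |H| = 0.0006078 (-64.3 dB); phase: φ = 90.0°.

|H| = 0.0006078 (-64.3 dB), φ = 90.0°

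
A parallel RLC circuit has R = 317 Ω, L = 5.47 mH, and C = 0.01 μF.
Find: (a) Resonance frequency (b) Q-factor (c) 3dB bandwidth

Step 1 — Resonance: ω₀ = 1/√(LC) = 1/√(0.00547·1e-08) = 1.352e+05 rad/s.
Step 2 — f₀ = ω₀/(2π) = 2.152e+04 Hz.
Step 3 — Parallel Q: Q = R/(ω₀L) = 317/(1.352e+05·0.00547) = 0.4286.
Step 4 — Bandwidth: Δω = ω₀/Q = 3.155e+05 rad/s; BW = Δω/(2π) = 5.021e+04 Hz.

(a) f₀ = 2.152e+04 Hz  (b) Q = 0.4286  (c) BW = 5.021e+04 Hz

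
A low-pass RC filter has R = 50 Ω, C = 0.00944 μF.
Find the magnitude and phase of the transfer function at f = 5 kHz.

Step 1 — Angular frequency: ω = 2π·5000 = 3.142e+04 rad/s.
Step 2 — Transfer function: H(jω) = 1/(1 + jωRC).
Step 3 — Denominator: 1 + jωRC = 1 + j·3.142e+04·50·9.44e-09 = 1 + j0.01483.
Step 4 — H = 0.9998 - j0.01483.
Step 5 — Magnitude: |H| = 0.9999 (-0.0 dB); phase: φ = -0.8°.

|H| = 0.9999 (-0.0 dB), φ = -0.8°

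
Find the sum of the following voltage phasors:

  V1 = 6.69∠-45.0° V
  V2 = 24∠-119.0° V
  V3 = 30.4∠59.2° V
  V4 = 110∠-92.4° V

Step 1 — Convert each phasor to rectangular form:
  V1 = 6.69·(cos(-45.0°) + j·sin(-45.0°)) = 4.731 - j4.731 V
  V2 = 24·(cos(-119.0°) + j·sin(-119.0°)) = -11.64 - j20.99 V
  V3 = 30.4·(cos(59.2°) + j·sin(59.2°)) = 15.57 + j26.11 V
  V4 = 110·(cos(-92.4°) + j·sin(-92.4°)) = -4.606 - j109.9 V
Step 2 — Sum components: V_total = 4.055 - j109.5 V.
Step 3 — Convert to polar: |V_total| = 109.6 V, ∠V_total = -87.9°.

V_total = 109.6∠-87.9° V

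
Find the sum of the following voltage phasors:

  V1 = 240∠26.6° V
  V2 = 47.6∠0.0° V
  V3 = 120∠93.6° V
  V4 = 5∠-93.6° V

Step 1 — Convert each phasor to rectangular form:
  V1 = 240·(cos(26.6°) + j·sin(26.6°)) = 214.6 + j107.5 V
  V2 = 47.6·(cos(0.0°) + j·sin(0.0°)) = 47.6 V
  V3 = 120·(cos(93.6°) + j·sin(93.6°)) = -7.535 + j119.8 V
  V4 = 5·(cos(-93.6°) + j·sin(-93.6°)) = -0.314 - j4.99 V
Step 2 — Sum components: V_total = 254.3 + j222.2 V.
Step 3 — Convert to polar: |V_total| = 337.8 V, ∠V_total = 41.1°.

V_total = 337.8∠41.1° V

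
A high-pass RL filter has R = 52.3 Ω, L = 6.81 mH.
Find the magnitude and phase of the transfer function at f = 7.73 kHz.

Step 1 — Angular frequency: ω = 2π·7730 = 4.857e+04 rad/s.
Step 2 — Transfer function: H(jω) = jωL/(R + jωL).
Step 3 — Numerator jωL = j·330.8; denominator R + jωL = 52.3 + j330.8.
Step 4 — H = 0.9756 + j0.1543.
Step 5 — Magnitude: |H| = 0.9877 (-0.1 dB); phase: φ = 9.0°.

|H| = 0.9877 (-0.1 dB), φ = 9.0°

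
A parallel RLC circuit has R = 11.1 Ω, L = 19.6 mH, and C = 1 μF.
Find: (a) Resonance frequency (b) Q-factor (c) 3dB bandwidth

Step 1 — Resonance: ω₀ = 1/√(LC) = 1/√(0.0196·1e-06) = 7143 rad/s.
Step 2 — f₀ = ω₀/(2π) = 1137 Hz.
Step 3 — Parallel Q: Q = R/(ω₀L) = 11.1/(7143·0.0196) = 0.07929.
Step 4 — Bandwidth: Δω = ω₀/Q = 9.009e+04 rad/s; BW = Δω/(2π) = 1.434e+04 Hz.

(a) f₀ = 1137 Hz  (b) Q = 0.07929  (c) BW = 1.434e+04 Hz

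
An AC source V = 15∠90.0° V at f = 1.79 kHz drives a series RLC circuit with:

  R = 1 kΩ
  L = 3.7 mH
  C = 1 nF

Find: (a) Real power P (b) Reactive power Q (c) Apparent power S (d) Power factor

Step 1 — Angular frequency: ω = 2π·f = 2π·1790 = 1.125e+04 rad/s.
Step 2 — Component impedances:
  R: Z = R = 1000 Ω
  L: Z = jωL = j·1.125e+04·0.0037 = 0 + j41.61 Ω
  C: Z = 1/(jωC) = -j/(ω·C) = 0 - j8.891e+04 Ω
Step 3 — Series combination: Z_total = R + L + C = 1000 - j8.887e+04 Ω = 8.888e+04∠-89.4° Ω.
Step 4 — Source phasor: V = 15∠90.0° V = 0 + j15 V.
Step 5 — Current: I = V / Z = -0.0001688 + j1.899e-06 A = 0.0001688∠179.4° A.
Step 6 — Complex power: S = V·I* = 2.848e-05 - j0.002531 VA.
Step 7 — Real power: P = Re(S) = 2.848e-05 W.
Step 8 — Reactive power: Q = Im(S) = -0.002531 VAR.
Step 9 — Apparent power: |S| = 0.002532 VA.
Step 10 — Power factor: PF = P/|S| = 0.01125 (leading).

(a) P = 2.848e-05 W  (b) Q = -0.002531 VAR  (c) S = 0.002532 VA  (d) PF = 0.01125 (leading)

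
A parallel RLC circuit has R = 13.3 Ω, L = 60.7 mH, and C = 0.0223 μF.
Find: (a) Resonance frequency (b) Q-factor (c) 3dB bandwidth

Step 1 — Resonance: ω₀ = 1/√(LC) = 1/√(0.0607·2.23e-08) = 2.718e+04 rad/s.
Step 2 — f₀ = ω₀/(2π) = 4326 Hz.
Step 3 — Parallel Q: Q = R/(ω₀L) = 13.3/(2.718e+04·0.0607) = 0.008061.
Step 4 — Bandwidth: Δω = ω₀/Q = 3.372e+06 rad/s; BW = Δω/(2π) = 5.366e+05 Hz.

(a) f₀ = 4326 Hz  (b) Q = 0.008061  (c) BW = 5.366e+05 Hz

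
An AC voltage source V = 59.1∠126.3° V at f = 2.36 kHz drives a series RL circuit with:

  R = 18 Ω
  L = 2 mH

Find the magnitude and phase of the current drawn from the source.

Step 1 — Angular frequency: ω = 2π·f = 2π·2360 = 1.483e+04 rad/s.
Step 2 — Component impedances:
  R: Z = R = 18 Ω
  L: Z = jωL = j·1.483e+04·0.002 = 0 + j29.66 Ω
Step 3 — Series combination: Z_total = R + L = 18 + j29.66 Ω = 34.69∠58.7° Ω.
Step 4 — Source phasor: V = 59.1∠126.3° V = -34.99 + j47.63 V.
Step 5 — Ohm's law: I = V / Z_total = (-34.99 + j47.63) / (18 + j29.66) = 0.6504 + j1.575 A.
Step 6 — Convert to polar: |I| = 1.704 A, ∠I = 67.6°.

I = 1.704∠67.6° A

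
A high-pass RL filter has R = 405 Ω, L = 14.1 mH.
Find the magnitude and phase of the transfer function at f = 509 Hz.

Step 1 — Angular frequency: ω = 2π·509 = 3198 rad/s.
Step 2 — Transfer function: H(jω) = jωL/(R + jωL).
Step 3 — Numerator jωL = j·45.09; denominator R + jωL = 405 + j45.09.
Step 4 — H = 0.01225 + j0.11.
Step 5 — Magnitude: |H| = 0.1107 (-19.1 dB); phase: φ = 83.6°.

|H| = 0.1107 (-19.1 dB), φ = 83.6°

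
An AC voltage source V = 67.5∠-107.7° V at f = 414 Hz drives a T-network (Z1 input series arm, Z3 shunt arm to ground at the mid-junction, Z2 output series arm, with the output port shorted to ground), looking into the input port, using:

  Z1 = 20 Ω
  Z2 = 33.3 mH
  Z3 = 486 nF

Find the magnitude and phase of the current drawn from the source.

Step 1 — Angular frequency: ω = 2π·f = 2π·414 = 2601 rad/s.
Step 2 — Component impedances:
  Z1: Z = R = 20 Ω
  Z2: Z = jωL = j·2601·0.0333 = 0 + j86.62 Ω
  Z3: Z = 1/(jωC) = -j/(ω·C) = 0 - j791 Ω
Step 3 — With the output port shorted to ground, the output series arm Z2 runs from the junction to ground; the shunt arm Z3 also runs from the junction to ground. They appear in parallel: Z3 || Z2 = 0 + j97.27 Ω.
Step 4 — Series with input arm Z1: Z_in = Z1 + (Z3 || Z2) = 20 + j97.27 Ω = 99.31∠78.4° Ω.
Step 5 — Source phasor: V = 67.5∠-107.7° V = -20.52 - j64.3 V.
Step 6 — Ohm's law: I = V / Z_total = (-20.52 - j64.3) / (20 + j97.27) = -0.6759 + j0.07201 A.
Step 7 — Convert to polar: |I| = 0.6797 A, ∠I = 173.9°.

I = 0.6797∠173.9° A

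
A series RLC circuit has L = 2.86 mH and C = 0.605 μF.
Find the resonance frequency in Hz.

Step 1 — Resonance condition Im(Z)=0 gives ω₀ = 1/√(LC).
Step 2 — ω₀ = 1/√(0.00286·6.05e-07) = 2.404e+04 rad/s.
Step 3 — f₀ = ω₀/(2π) = 3826 Hz.

f₀ = 3826 Hz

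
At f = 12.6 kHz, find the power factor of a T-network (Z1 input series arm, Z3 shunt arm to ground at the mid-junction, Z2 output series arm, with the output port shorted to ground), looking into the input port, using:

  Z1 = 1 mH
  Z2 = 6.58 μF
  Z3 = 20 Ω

Step 1 — Angular frequency: ω = 2π·f = 2π·1.26e+04 = 7.917e+04 rad/s.
Step 2 — Component impedances:
  Z1: Z = jωL = j·7.917e+04·0.001 = 0 + j79.17 Ω
  Z2: Z = 1/(jωC) = -j/(ω·C) = 0 - j1.92 Ω
  Z3: Z = R = 20 Ω
Step 3 — With the output port shorted to ground, the output series arm Z2 runs from the junction to ground; the shunt arm Z3 also runs from the junction to ground. They appear in parallel: Z3 || Z2 = 0.1826 - j1.902 Ω.
Step 4 — Series with input arm Z1: Z_in = Z1 + (Z3 || Z2) = 0.1826 + j77.27 Ω = 77.27∠89.9° Ω.
Step 5 — Power factor: PF = cos(φ) = Re(Z)/|Z| = 0.1826/77.27 = 0.002363.
Step 6 — Type: Im(Z) = 77.27 ⇒ lagging (phase φ = 89.9°).

PF = 0.002363 (lagging, φ = 89.9°)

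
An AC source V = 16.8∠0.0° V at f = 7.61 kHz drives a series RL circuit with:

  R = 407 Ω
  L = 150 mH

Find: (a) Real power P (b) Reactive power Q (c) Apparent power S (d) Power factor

Step 1 — Angular frequency: ω = 2π·f = 2π·7610 = 4.782e+04 rad/s.
Step 2 — Component impedances:
  R: Z = R = 407 Ω
  L: Z = jωL = j·4.782e+04·0.15 = 0 + j7172 Ω
Step 3 — Series combination: Z_total = R + L = 407 + j7172 Ω = 7184∠86.8° Ω.
Step 4 — Source phasor: V = 16.8∠0.0° V = 16.8 V.
Step 5 — Current: I = V / Z = 0.0001325 - j0.002335 A = 0.002339∠-86.8° A.
Step 6 — Complex power: S = V·I* = 0.002226 + j0.03923 VA.
Step 7 — Real power: P = Re(S) = 0.002226 W.
Step 8 — Reactive power: Q = Im(S) = 0.03923 VAR.
Step 9 — Apparent power: |S| = 0.03929 VA.
Step 10 — Power factor: PF = P/|S| = 0.05666 (lagging).

(a) P = 0.002226 W  (b) Q = 0.03923 VAR  (c) S = 0.03929 VA  (d) PF = 0.05666 (lagging)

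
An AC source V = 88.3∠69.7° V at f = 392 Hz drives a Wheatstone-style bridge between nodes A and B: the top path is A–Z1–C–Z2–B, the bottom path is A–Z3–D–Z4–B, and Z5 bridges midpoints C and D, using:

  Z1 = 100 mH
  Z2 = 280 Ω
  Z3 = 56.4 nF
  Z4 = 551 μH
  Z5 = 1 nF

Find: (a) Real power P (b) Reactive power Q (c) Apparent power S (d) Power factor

Step 1 — Angular frequency: ω = 2π·f = 2π·392 = 2463 rad/s.
Step 2 — Component impedances:
  Z1: Z = jωL = j·2463·0.1 = 0 + j246.3 Ω
  Z2: Z = R = 280 Ω
  Z3: Z = 1/(jωC) = -j/(ω·C) = 0 - j7199 Ω
  Z4: Z = jωL = j·2463·0.000551 = 0 + j1.357 Ω
  Z5: Z = 1/(jωC) = -j/(ω·C) = 0 - j4.06e+05 Ω
Step 3 — Bridge requires nodal analysis (the Z5 bridge couples midpoints C and D, so the two paths cannot be reduced to a simple series/parallel combination). Setting node B to ground and injecting 1 A at node A, the 3-node admittance system at A, C, D solves to V_A = Z_AB = 299.7 + j242.7 Ω = 385.7∠39.0° Ω.
Step 4 — Source phasor: V = 88.3∠69.7° V = 30.63 + j82.82 V.
Step 5 — Current: I = V / Z = 0.1969 + j0.1169 A = 0.229∠30.7° A.
Step 6 — Complex power: S = V·I* = 15.71 + j12.72 VA.
Step 7 — Real power: P = Re(S) = 15.71 W.
Step 8 — Reactive power: Q = Im(S) = 12.72 VAR.
Step 9 — Apparent power: |S| = 20.22 VA.
Step 10 — Power factor: PF = P/|S| = 0.7771 (lagging).

(a) P = 15.71 W  (b) Q = 12.72 VAR  (c) S = 20.22 VA  (d) PF = 0.7771 (lagging)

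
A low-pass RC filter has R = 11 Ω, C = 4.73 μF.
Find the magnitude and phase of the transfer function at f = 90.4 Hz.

Step 1 — Angular frequency: ω = 2π·90.4 = 568 rad/s.
Step 2 — Transfer function: H(jω) = 1/(1 + jωRC).
Step 3 — Denominator: 1 + jωRC = 1 + j·568·11·4.73e-06 = 1 + j0.02955.
Step 4 — H = 0.9991 - j0.02953.
Step 5 — Magnitude: |H| = 0.9996 (-0.0 dB); phase: φ = -1.7°.

|H| = 0.9996 (-0.0 dB), φ = -1.7°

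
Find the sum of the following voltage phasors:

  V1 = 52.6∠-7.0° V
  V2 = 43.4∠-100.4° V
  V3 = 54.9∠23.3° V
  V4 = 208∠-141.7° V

Step 1 — Convert each phasor to rectangular form:
  V1 = 52.6·(cos(-7.0°) + j·sin(-7.0°)) = 52.21 - j6.41 V
  V2 = 43.4·(cos(-100.4°) + j·sin(-100.4°)) = -7.835 - j42.69 V
  V3 = 54.9·(cos(23.3°) + j·sin(23.3°)) = 50.42 + j21.72 V
  V4 = 208·(cos(-141.7°) + j·sin(-141.7°)) = -163.2 - j128.9 V
Step 2 — Sum components: V_total = -68.44 - j156.3 V.
Step 3 — Convert to polar: |V_total| = 170.6 V, ∠V_total = -113.6°.

V_total = 170.6∠-113.6° V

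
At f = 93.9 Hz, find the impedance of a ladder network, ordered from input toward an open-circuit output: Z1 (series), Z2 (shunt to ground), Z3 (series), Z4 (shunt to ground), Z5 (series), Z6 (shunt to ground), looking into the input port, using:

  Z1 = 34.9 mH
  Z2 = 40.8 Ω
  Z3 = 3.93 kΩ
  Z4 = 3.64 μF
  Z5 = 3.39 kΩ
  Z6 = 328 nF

Step 1 — Angular frequency: ω = 2π·f = 2π·93.9 = 590 rad/s.
Step 2 — Component impedances:
  Z1: Z = jωL = j·590·0.0349 = 0 + j20.59 Ω
  Z2: Z = R = 40.8 Ω
  Z3: Z = R = 3930 Ω
  Z4: Z = 1/(jωC) = -j/(ω·C) = 0 - j465.6 Ω
  Z5: Z = R = 3390 Ω
  Z6: Z = 1/(jωC) = -j/(ω·C) = 0 - j5168 Ω
Step 3 — Ladder network (open output): work backward from the far end, alternating series and parallel combinations. Z_in = 40.39 + j20.55 Ω = 45.31∠27.0° Ω.

Z = 40.39 + j20.55 Ω = 45.31∠27.0° Ω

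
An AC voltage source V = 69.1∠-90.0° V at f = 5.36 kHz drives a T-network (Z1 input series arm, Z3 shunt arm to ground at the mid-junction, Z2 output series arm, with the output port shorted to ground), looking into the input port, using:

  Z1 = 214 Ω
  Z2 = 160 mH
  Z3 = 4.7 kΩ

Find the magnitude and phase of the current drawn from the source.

Step 1 — Angular frequency: ω = 2π·f = 2π·5360 = 3.368e+04 rad/s.
Step 2 — Component impedances:
  Z1: Z = R = 214 Ω
  Z2: Z = jωL = j·3.368e+04·0.16 = 0 + j5388 Ω
  Z3: Z = R = 4700 Ω
Step 3 — With the output port shorted to ground, the output series arm Z2 runs from the junction to ground; the shunt arm Z3 also runs from the junction to ground. They appear in parallel: Z3 || Z2 = 2669 + j2328 Ω.
Step 4 — Series with input arm Z1: Z_in = Z1 + (Z3 || Z2) = 2883 + j2328 Ω = 3706∠38.9° Ω.
Step 5 — Source phasor: V = 69.1∠-90.0° V = 0 - j69.1 V.
Step 6 — Ohm's law: I = V / Z_total = (0 - j69.1) / (2883 + j2328) = -0.01171 - j0.01451 A.
Step 7 — Convert to polar: |I| = 0.01865 A, ∠I = -128.9°.

I = 0.01865∠-128.9° A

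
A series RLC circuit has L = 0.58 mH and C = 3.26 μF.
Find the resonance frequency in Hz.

Step 1 — Resonance condition Im(Z)=0 gives ω₀ = 1/√(LC).
Step 2 — ω₀ = 1/√(0.00058·3.26e-06) = 2.3e+04 rad/s.
Step 3 — f₀ = ω₀/(2π) = 3660 Hz.

f₀ = 3660 Hz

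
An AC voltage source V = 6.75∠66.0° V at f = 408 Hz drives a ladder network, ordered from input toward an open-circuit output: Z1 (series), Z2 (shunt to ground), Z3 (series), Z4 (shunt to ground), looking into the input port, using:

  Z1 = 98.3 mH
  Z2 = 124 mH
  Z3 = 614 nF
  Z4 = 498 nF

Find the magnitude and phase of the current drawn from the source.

Step 1 — Angular frequency: ω = 2π·f = 2π·408 = 2564 rad/s.
Step 2 — Component impedances:
  Z1: Z = jωL = j·2564·0.0983 = 0 + j252 Ω
  Z2: Z = jωL = j·2564·0.124 = 0 + j317.9 Ω
  Z3: Z = 1/(jωC) = -j/(ω·C) = 0 - j635.3 Ω
  Z4: Z = 1/(jωC) = -j/(ω·C) = 0 - j783.3 Ω
Step 3 — Ladder network (open output): work backward from the far end, alternating series and parallel combinations. Z_in = 0 + j661.7 Ω = 661.7∠90.0° Ω.
Step 4 — Source phasor: V = 6.75∠66.0° V = 2.745 + j6.166 V.
Step 5 — Ohm's law: I = V / Z_total = (2.745 + j6.166) / (0 + j661.7) = 0.009319 - j0.004149 A.
Step 6 — Convert to polar: |I| = 0.0102 A, ∠I = -24.0°.

I = 0.0102∠-24.0° A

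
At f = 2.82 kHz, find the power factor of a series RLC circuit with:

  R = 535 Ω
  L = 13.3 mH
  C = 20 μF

Step 1 — Angular frequency: ω = 2π·f = 2π·2820 = 1.772e+04 rad/s.
Step 2 — Component impedances:
  R: Z = R = 535 Ω
  L: Z = jωL = j·1.772e+04·0.0133 = 0 + j235.7 Ω
  C: Z = 1/(jωC) = -j/(ω·C) = 0 - j2.822 Ω
Step 3 — Series combination: Z_total = R + L + C = 535 + j232.8 Ω = 583.5∠23.5° Ω.
Step 4 — Power factor: PF = cos(φ) = Re(Z)/|Z| = 535/583.5 = 0.9169.
Step 5 — Type: Im(Z) = 232.8 ⇒ lagging (phase φ = 23.5°).

PF = 0.9169 (lagging, φ = 23.5°)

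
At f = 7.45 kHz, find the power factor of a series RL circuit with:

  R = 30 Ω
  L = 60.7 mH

Step 1 — Angular frequency: ω = 2π·f = 2π·7450 = 4.681e+04 rad/s.
Step 2 — Component impedances:
  R: Z = R = 30 Ω
  L: Z = jωL = j·4.681e+04·0.0607 = 0 + j2841 Ω
Step 3 — Series combination: Z_total = R + L = 30 + j2841 Ω = 2842∠89.4° Ω.
Step 4 — Power factor: PF = cos(φ) = Re(Z)/|Z| = 30/2842 = 0.01056.
Step 5 — Type: Im(Z) = 2841 ⇒ lagging (phase φ = 89.4°).

PF = 0.01056 (lagging, φ = 89.4°)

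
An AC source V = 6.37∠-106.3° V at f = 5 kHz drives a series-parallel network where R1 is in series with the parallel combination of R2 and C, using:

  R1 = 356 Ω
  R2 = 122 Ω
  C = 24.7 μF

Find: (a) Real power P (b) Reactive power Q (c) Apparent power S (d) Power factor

Step 1 — Angular frequency: ω = 2π·f = 2π·5000 = 3.142e+04 rad/s.
Step 2 — Component impedances:
  R1: Z = R = 356 Ω
  R2: Z = R = 122 Ω
  C: Z = 1/(jωC) = -j/(ω·C) = 0 - j1.289 Ω
Step 3 — Parallel branch: R2 || C = 1/(1/R2 + 1/C) = 0.01361 - j1.289 Ω.
Step 4 — Series with R1: Z_total = R1 + (R2 || C) = 356 - j1.289 Ω = 356∠-0.2° Ω.
Step 5 — Source phasor: V = 6.37∠-106.3° V = -1.788 - j6.114 V.
Step 6 — Current: I = V / Z = -0.00496 - j0.01719 A = 0.01789∠-106.1° A.
Step 7 — Complex power: S = V·I* = 0.114 - j0.0004125 VA.
Step 8 — Real power: P = Re(S) = 0.114 W.
Step 9 — Reactive power: Q = Im(S) = -0.0004125 VAR.
Step 10 — Apparent power: |S| = 0.114 VA.
Step 11 — Power factor: PF = P/|S| = 1 (leading).

(a) P = 0.114 W  (b) Q = -0.0004125 VAR  (c) S = 0.114 VA  (d) PF = 1 (leading)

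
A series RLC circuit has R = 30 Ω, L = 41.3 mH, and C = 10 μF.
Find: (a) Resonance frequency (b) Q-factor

Step 1 — Resonance condition Im(Z)=0 gives ω₀ = 1/√(LC).
Step 2 — ω₀ = 1/√(0.0413·1e-05) = 1556 rad/s.
Step 3 — f₀ = ω₀/(2π) = 247.7 Hz.
Step 4 — Series Q: Q = ω₀L/R = 1556·0.0413/30 = 2.142.

(a) f₀ = 247.7 Hz  (b) Q = 2.142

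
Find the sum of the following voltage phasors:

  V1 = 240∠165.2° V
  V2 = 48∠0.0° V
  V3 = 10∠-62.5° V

Step 1 — Convert each phasor to rectangular form:
  V1 = 240·(cos(165.2°) + j·sin(165.2°)) = -232 + j61.31 V
  V2 = 48·(cos(0.0°) + j·sin(0.0°)) = 48 V
  V3 = 10·(cos(-62.5°) + j·sin(-62.5°)) = 4.617 - j8.87 V
Step 2 — Sum components: V_total = -179.4 + j52.44 V.
Step 3 — Convert to polar: |V_total| = 186.9 V, ∠V_total = 163.7°.

V_total = 186.9∠163.7° V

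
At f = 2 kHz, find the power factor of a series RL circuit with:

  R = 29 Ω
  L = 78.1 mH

Step 1 — Angular frequency: ω = 2π·f = 2π·2000 = 1.257e+04 rad/s.
Step 2 — Component impedances:
  R: Z = R = 29 Ω
  L: Z = jωL = j·1.257e+04·0.0781 = 0 + j981.4 Ω
Step 3 — Series combination: Z_total = R + L = 29 + j981.4 Ω = 981.9∠88.3° Ω.
Step 4 — Power factor: PF = cos(φ) = Re(Z)/|Z| = 29/981.86 = 0.02954.
Step 5 — Type: Im(Z) = 981.4 ⇒ lagging (phase φ = 88.3°).

PF = 0.02954 (lagging, φ = 88.3°)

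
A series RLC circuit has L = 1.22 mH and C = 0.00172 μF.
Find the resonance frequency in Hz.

Step 1 — Resonance condition Im(Z)=0 gives ω₀ = 1/√(LC).
Step 2 — ω₀ = 1/√(0.00122·1.72e-09) = 6.903e+05 rad/s.
Step 3 — f₀ = ω₀/(2π) = 1.099e+05 Hz.

f₀ = 1.099e+05 Hz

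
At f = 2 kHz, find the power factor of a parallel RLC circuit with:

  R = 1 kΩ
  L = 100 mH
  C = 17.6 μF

Step 1 — Angular frequency: ω = 2π·f = 2π·2000 = 1.257e+04 rad/s.
Step 2 — Component impedances:
  R: Z = R = 1000 Ω
  L: Z = jωL = j·1.257e+04·0.1 = 0 + j1257 Ω
  C: Z = 1/(jωC) = -j/(ω·C) = 0 - j4.521 Ω
Step 3 — Parallel combination: 1/Z_total = 1/R + 1/L + 1/C; Z_total = 0.02059 - j4.538 Ω = 4.538∠-89.7° Ω.
Step 4 — Power factor: PF = cos(φ) = Re(Z)/|Z| = 0.020591/4.5377 = 0.004538.
Step 5 — Type: Im(Z) = -4.538 ⇒ leading (phase φ = -89.7°).

PF = 0.004538 (leading, φ = -89.7°)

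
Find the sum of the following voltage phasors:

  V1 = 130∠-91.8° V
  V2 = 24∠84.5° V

Step 1 — Convert each phasor to rectangular form:
  V1 = 130·(cos(-91.8°) + j·sin(-91.8°)) = -4.083 - j129.9 V
  V2 = 24·(cos(84.5°) + j·sin(84.5°)) = 2.3 + j23.89 V
Step 2 — Sum components: V_total = -1.783 - j106 V.
Step 3 — Convert to polar: |V_total| = 106.1 V, ∠V_total = -91.0°.

V_total = 106.1∠-91.0° V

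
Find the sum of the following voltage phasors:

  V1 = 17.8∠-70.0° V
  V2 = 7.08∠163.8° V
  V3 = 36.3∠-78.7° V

Step 1 — Convert each phasor to rectangular form:
  V1 = 17.8·(cos(-70.0°) + j·sin(-70.0°)) = 6.088 - j16.73 V
  V2 = 7.08·(cos(163.8°) + j·sin(163.8°)) = -6.799 + j1.975 V
  V3 = 36.3·(cos(-78.7°) + j·sin(-78.7°)) = 7.113 - j35.6 V
Step 2 — Sum components: V_total = 6.402 - j50.35 V.
Step 3 — Convert to polar: |V_total| = 50.75 V, ∠V_total = -82.8°.

V_total = 50.75∠-82.8° V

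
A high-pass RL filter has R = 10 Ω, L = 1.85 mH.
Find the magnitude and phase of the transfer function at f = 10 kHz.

Step 1 — Angular frequency: ω = 2π·1e+04 = 6.283e+04 rad/s.
Step 2 — Transfer function: H(jω) = jωL/(R + jωL).
Step 3 — Numerator jωL = j·116.2; denominator R + jωL = 10 + j116.2.
Step 4 — H = 0.9927 + j0.0854.
Step 5 — Magnitude: |H| = 0.9963 (-0.0 dB); phase: φ = 4.9°.

|H| = 0.9963 (-0.0 dB), φ = 4.9°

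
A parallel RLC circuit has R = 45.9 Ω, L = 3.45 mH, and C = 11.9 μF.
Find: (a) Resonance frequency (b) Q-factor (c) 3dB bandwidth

Step 1 — Resonance: ω₀ = 1/√(LC) = 1/√(0.00345·1.19e-05) = 4935 rad/s.
Step 2 — f₀ = ω₀/(2π) = 785.5 Hz.
Step 3 — Parallel Q: Q = R/(ω₀L) = 45.9/(4935·0.00345) = 2.696.
Step 4 — Bandwidth: Δω = ω₀/Q = 1831 rad/s; BW = Δω/(2π) = 291.4 Hz.

(a) f₀ = 785.5 Hz  (b) Q = 2.696  (c) BW = 291.4 Hz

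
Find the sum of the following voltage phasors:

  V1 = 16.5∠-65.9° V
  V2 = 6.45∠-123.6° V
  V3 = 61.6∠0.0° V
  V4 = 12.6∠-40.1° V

Step 1 — Convert each phasor to rectangular form:
  V1 = 16.5·(cos(-65.9°) + j·sin(-65.9°)) = 6.737 - j15.06 V
  V2 = 6.45·(cos(-123.6°) + j·sin(-123.6°)) = -3.569 - j5.372 V
  V3 = 61.6·(cos(0.0°) + j·sin(0.0°)) = 61.6 V
  V4 = 12.6·(cos(-40.1°) + j·sin(-40.1°)) = 9.638 - j8.116 V
Step 2 — Sum components: V_total = 74.41 - j28.55 V.
Step 3 — Convert to polar: |V_total| = 79.7 V, ∠V_total = -21.0°.

V_total = 79.7∠-21.0° V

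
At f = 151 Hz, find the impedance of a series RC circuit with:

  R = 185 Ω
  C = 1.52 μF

Step 1 — Angular frequency: ω = 2π·f = 2π·151 = 948.8 rad/s.
Step 2 — Component impedances:
  R: Z = R = 185 Ω
  C: Z = 1/(jωC) = -j/(ω·C) = 0 - j693.4 Ω
Step 3 — Series combination: Z_total = R + C = 185 - j693.4 Ω = 717.7∠-75.1° Ω.

Z = 185 - j693.4 Ω = 717.7∠-75.1° Ω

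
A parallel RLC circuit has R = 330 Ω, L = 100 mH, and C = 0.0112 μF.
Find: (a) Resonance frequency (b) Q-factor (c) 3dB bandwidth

Step 1 — Resonance: ω₀ = 1/√(LC) = 1/√(0.1·1.12e-08) = 2.988e+04 rad/s.
Step 2 — f₀ = ω₀/(2π) = 4756 Hz.
Step 3 — Parallel Q: Q = R/(ω₀L) = 330/(2.988e+04·0.1) = 0.1104.
Step 4 — Bandwidth: Δω = ω₀/Q = 2.706e+05 rad/s; BW = Δω/(2π) = 4.306e+04 Hz.

(a) f₀ = 4756 Hz  (b) Q = 0.1104  (c) BW = 4.306e+04 Hz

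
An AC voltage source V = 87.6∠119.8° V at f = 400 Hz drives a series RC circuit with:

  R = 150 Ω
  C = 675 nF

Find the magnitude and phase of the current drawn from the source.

Step 1 — Angular frequency: ω = 2π·f = 2π·400 = 2513 rad/s.
Step 2 — Component impedances:
  R: Z = R = 150 Ω
  C: Z = 1/(jωC) = -j/(ω·C) = 0 - j589.5 Ω
Step 3 — Series combination: Z_total = R + C = 150 - j589.5 Ω = 608.2∠-75.7° Ω.
Step 4 — Source phasor: V = 87.6∠119.8° V = -43.53 + j76.02 V.
Step 5 — Ohm's law: I = V / Z_total = (-43.53 + j76.02) / (150 - j589.5) = -0.1388 - j0.03854 A.
Step 6 — Convert to polar: |I| = 0.144 A, ∠I = -164.5°.

I = 0.144∠-164.5° A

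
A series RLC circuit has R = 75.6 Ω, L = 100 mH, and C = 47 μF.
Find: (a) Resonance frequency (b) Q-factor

Step 1 — Resonance condition Im(Z)=0 gives ω₀ = 1/√(LC).
Step 2 — ω₀ = 1/√(0.1·4.7e-05) = 461.3 rad/s.
Step 3 — f₀ = ω₀/(2π) = 73.41 Hz.
Step 4 — Series Q: Q = ω₀L/R = 461.3·0.1/75.6 = 0.6101.

(a) f₀ = 73.41 Hz  (b) Q = 0.6101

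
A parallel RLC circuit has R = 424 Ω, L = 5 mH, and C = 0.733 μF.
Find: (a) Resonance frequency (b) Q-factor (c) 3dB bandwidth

Step 1 — Resonance: ω₀ = 1/√(LC) = 1/√(0.005·7.33e-07) = 1.652e+04 rad/s.
Step 2 — f₀ = ω₀/(2π) = 2629 Hz.
Step 3 — Parallel Q: Q = R/(ω₀L) = 424/(1.652e+04·0.005) = 5.134.
Step 4 — Bandwidth: Δω = ω₀/Q = 3218 rad/s; BW = Δω/(2π) = 512.1 Hz.

(a) f₀ = 2629 Hz  (b) Q = 5.134  (c) BW = 512.1 Hz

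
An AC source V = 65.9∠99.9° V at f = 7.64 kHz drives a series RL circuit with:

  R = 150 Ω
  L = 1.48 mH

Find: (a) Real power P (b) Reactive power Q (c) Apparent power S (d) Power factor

Step 1 — Angular frequency: ω = 2π·f = 2π·7640 = 4.8e+04 rad/s.
Step 2 — Component impedances:
  R: Z = R = 150 Ω
  L: Z = jωL = j·4.8e+04·0.00148 = 0 + j71.05 Ω
Step 3 — Series combination: Z_total = R + L = 150 + j71.05 Ω = 166∠25.3° Ω.
Step 4 — Source phasor: V = 65.9∠99.9° V = -11.33 + j64.92 V.
Step 5 — Current: I = V / Z = 0.1057 + j0.3827 A = 0.397∠74.6° A.
Step 6 — Complex power: S = V·I* = 23.65 + j11.2 VA.
Step 7 — Real power: P = Re(S) = 23.65 W.
Step 8 — Reactive power: Q = Im(S) = 11.2 VAR.
Step 9 — Apparent power: |S| = 26.17 VA.
Step 10 — Power factor: PF = P/|S| = 0.9038 (lagging).

(a) P = 23.65 W  (b) Q = 11.2 VAR  (c) S = 26.17 VA  (d) PF = 0.9038 (lagging)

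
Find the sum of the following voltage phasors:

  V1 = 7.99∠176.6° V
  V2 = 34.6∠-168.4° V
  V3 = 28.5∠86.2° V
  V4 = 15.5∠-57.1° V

Step 1 — Convert each phasor to rectangular form:
  V1 = 7.99·(cos(176.6°) + j·sin(176.6°)) = -7.976 + j0.4739 V
  V2 = 34.6·(cos(-168.4°) + j·sin(-168.4°)) = -33.89 - j6.957 V
  V3 = 28.5·(cos(86.2°) + j·sin(86.2°)) = 1.889 + j28.44 V
  V4 = 15.5·(cos(-57.1°) + j·sin(-57.1°)) = 8.419 - j13.01 V
Step 2 — Sum components: V_total = -31.56 + j8.94 V.
Step 3 — Convert to polar: |V_total| = 32.8 V, ∠V_total = 164.2°.

V_total = 32.8∠164.2° V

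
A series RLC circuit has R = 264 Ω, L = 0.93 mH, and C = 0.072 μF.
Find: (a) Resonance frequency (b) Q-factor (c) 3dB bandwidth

Step 1 — Resonance: ω₀ = 1/√(LC) = 1/√(0.00093·7.2e-08) = 1.222e+05 rad/s.
Step 2 — f₀ = ω₀/(2π) = 1.945e+04 Hz.
Step 3 — Series Q: Q = ω₀L/R = 1.222e+05·0.00093/264 = 0.4305.
Step 4 — Bandwidth: Δω = ω₀/Q = 2.839e+05 rad/s; BW = Δω/(2π) = 4.518e+04 Hz.

(a) f₀ = 1.945e+04 Hz  (b) Q = 0.4305  (c) BW = 4.518e+04 Hz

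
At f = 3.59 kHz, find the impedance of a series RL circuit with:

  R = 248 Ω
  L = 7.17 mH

Step 1 — Angular frequency: ω = 2π·f = 2π·3590 = 2.256e+04 rad/s.
Step 2 — Component impedances:
  R: Z = R = 248 Ω
  L: Z = jωL = j·2.256e+04·0.00717 = 0 + j161.7 Ω
Step 3 — Series combination: Z_total = R + L = 248 + j161.7 Ω = 296.1∠33.1° Ω.

Z = 248 + j161.7 Ω = 296.1∠33.1° Ω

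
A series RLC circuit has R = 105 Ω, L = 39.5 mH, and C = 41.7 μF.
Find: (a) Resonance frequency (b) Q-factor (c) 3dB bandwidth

Step 1 — Resonance: ω₀ = 1/√(LC) = 1/√(0.0395·4.17e-05) = 779.2 rad/s.
Step 2 — f₀ = ω₀/(2π) = 124 Hz.
Step 3 — Series Q: Q = ω₀L/R = 779.2·0.0395/105 = 0.2931.
Step 4 — Bandwidth: Δω = ω₀/Q = 2658 rad/s; BW = Δω/(2π) = 423.1 Hz.

(a) f₀ = 124 Hz  (b) Q = 0.2931  (c) BW = 423.1 Hz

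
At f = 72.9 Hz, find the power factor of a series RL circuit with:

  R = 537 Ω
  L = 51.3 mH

Step 1 — Angular frequency: ω = 2π·f = 2π·72.9 = 458 rad/s.
Step 2 — Component impedances:
  R: Z = R = 537 Ω
  L: Z = jωL = j·458·0.0513 = 0 + j23.5 Ω
Step 3 — Series combination: Z_total = R + L = 537 + j23.5 Ω = 537.5∠2.5° Ω.
Step 4 — Power factor: PF = cos(φ) = Re(Z)/|Z| = 537/537.514 = 0.999.
Step 5 — Type: Im(Z) = 23.5 ⇒ lagging (phase φ = 2.5°).

PF = 0.999 (lagging, φ = 2.5°)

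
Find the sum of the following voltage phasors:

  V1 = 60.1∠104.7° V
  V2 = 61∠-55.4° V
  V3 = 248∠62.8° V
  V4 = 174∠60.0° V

Step 1 — Convert each phasor to rectangular form:
  V1 = 60.1·(cos(104.7°) + j·sin(104.7°)) = -15.25 + j58.13 V
  V2 = 61·(cos(-55.4°) + j·sin(-55.4°)) = 34.64 - j50.21 V
  V3 = 248·(cos(62.8°) + j·sin(62.8°)) = 113.4 + j220.6 V
  V4 = 174·(cos(60.0°) + j·sin(60.0°)) = 87 + j150.7 V
Step 2 — Sum components: V_total = 219.7 + j379.2 V.
Step 3 — Convert to polar: |V_total| = 438.3 V, ∠V_total = 59.9°.

V_total = 438.3∠59.9° V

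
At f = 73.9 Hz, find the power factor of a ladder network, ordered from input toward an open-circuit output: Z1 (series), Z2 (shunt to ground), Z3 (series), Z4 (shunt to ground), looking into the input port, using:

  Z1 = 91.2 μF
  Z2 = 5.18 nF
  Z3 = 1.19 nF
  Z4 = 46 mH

Step 1 — Angular frequency: ω = 2π·f = 2π·73.9 = 464.3 rad/s.
Step 2 — Component impedances:
  Z1: Z = 1/(jωC) = -j/(ω·C) = 0 - j23.61 Ω
  Z2: Z = 1/(jωC) = -j/(ω·C) = 0 - j4.158e+05 Ω
  Z3: Z = 1/(jωC) = -j/(ω·C) = 0 - j1.81e+06 Ω
  Z4: Z = jωL = j·464.3·0.046 = 0 + j21.36 Ω
Step 3 — Ladder network (open output): work backward from the far end, alternating series and parallel combinations. Z_in = 0 - j3.381e+05 Ω = 3.381e+05∠-90.0° Ω.
Step 4 — Power factor: PF = cos(φ) = Re(Z)/|Z| = 0/3.381e+05 = 0.
Step 5 — Type: Im(Z) = -3.381e+05 ⇒ leading (phase φ = -90.0°).

PF = 0 (leading, φ = -90.0°)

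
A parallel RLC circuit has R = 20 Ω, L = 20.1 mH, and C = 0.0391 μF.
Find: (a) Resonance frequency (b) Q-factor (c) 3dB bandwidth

Step 1 — Resonance: ω₀ = 1/√(LC) = 1/√(0.0201·3.91e-08) = 3.567e+04 rad/s.
Step 2 — f₀ = ω₀/(2π) = 5677 Hz.
Step 3 — Parallel Q: Q = R/(ω₀L) = 20/(3.567e+04·0.0201) = 0.02789.
Step 4 — Bandwidth: Δω = ω₀/Q = 1.279e+06 rad/s; BW = Δω/(2π) = 2.035e+05 Hz.

(a) f₀ = 5677 Hz  (b) Q = 0.02789  (c) BW = 2.035e+05 Hz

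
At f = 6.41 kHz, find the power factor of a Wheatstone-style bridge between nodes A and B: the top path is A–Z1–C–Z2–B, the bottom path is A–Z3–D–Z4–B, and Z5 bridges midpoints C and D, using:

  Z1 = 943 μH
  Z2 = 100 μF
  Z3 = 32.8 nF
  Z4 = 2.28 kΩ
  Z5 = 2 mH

Step 1 — Angular frequency: ω = 2π·f = 2π·6410 = 4.028e+04 rad/s.
Step 2 — Component impedances:
  Z1: Z = jωL = j·4.028e+04·0.000943 = 0 + j37.98 Ω
  Z2: Z = 1/(jωC) = -j/(ω·C) = 0 - j0.2483 Ω
  Z3: Z = 1/(jωC) = -j/(ω·C) = 0 - j757 Ω
  Z4: Z = R = 2280 Ω
  Z5: Z = jωL = j·4.028e+04·0.002 = 0 + j80.55 Ω
Step 3 — Bridge requires nodal analysis (the Z5 bridge couples midpoints C and D, so the two paths cannot be reduced to a simple series/parallel combination). Setting node B to ground and injecting 1 A at node A, the 3-node admittance system at A, C, D solves to V_A = Z_AB = 0.01112 + j39.99 Ω = 39.99∠90.0° Ω.
Step 4 — Power factor: PF = cos(φ) = Re(Z)/|Z| = 0.0111233/39.9901 = 0.0002782.
Step 5 — Type: Im(Z) = 39.99 ⇒ lagging (phase φ = 90.0°).

PF = 0.0002782 (lagging, φ = 90.0°)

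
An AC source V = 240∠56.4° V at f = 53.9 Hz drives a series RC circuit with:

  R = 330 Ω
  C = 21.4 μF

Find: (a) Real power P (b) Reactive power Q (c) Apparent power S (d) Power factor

Step 1 — Angular frequency: ω = 2π·f = 2π·53.9 = 338.7 rad/s.
Step 2 — Component impedances:
  R: Z = R = 330 Ω
  C: Z = 1/(jωC) = -j/(ω·C) = 0 - j138 Ω
Step 3 — Series combination: Z_total = R + C = 330 - j138 Ω = 357.7∠-22.7° Ω.
Step 4 — Source phasor: V = 240∠56.4° V = 132.8 + j199.9 V.
Step 5 — Current: I = V / Z = 0.127 + j0.6589 A = 0.671∠79.1° A.
Step 6 — Complex power: S = V·I* = 148.6 - j62.12 VA.
Step 7 — Real power: P = Re(S) = 148.6 W.
Step 8 — Reactive power: Q = Im(S) = -62.12 VAR.
Step 9 — Apparent power: |S| = 161 VA.
Step 10 — Power factor: PF = P/|S| = 0.9226 (leading).

(a) P = 148.6 W  (b) Q = -62.12 VAR  (c) S = 161 VA  (d) PF = 0.9226 (leading)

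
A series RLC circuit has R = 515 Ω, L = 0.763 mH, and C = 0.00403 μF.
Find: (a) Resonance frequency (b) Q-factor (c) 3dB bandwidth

Step 1 — Resonance: ω₀ = 1/√(LC) = 1/√(0.000763·4.03e-09) = 5.703e+05 rad/s.
Step 2 — f₀ = ω₀/(2π) = 9.076e+04 Hz.
Step 3 — Series Q: Q = ω₀L/R = 5.703e+05·0.000763/515 = 0.8449.
Step 4 — Bandwidth: Δω = ω₀/Q = 6.75e+05 rad/s; BW = Δω/(2π) = 1.074e+05 Hz.

(a) f₀ = 9.076e+04 Hz  (b) Q = 0.8449  (c) BW = 1.074e+05 Hz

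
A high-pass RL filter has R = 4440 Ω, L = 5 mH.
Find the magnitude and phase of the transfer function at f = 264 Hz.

Step 1 — Angular frequency: ω = 2π·264 = 1659 rad/s.
Step 2 — Transfer function: H(jω) = jωL/(R + jωL).
Step 3 — Numerator jωL = j·8.294; denominator R + jωL = 4440 + j8.294.
Step 4 — H = 3.489e-06 + j0.001868.
Step 5 — Magnitude: |H| = 0.001868 (-54.6 dB); phase: φ = 89.9°.

|H| = 0.001868 (-54.6 dB), φ = 89.9°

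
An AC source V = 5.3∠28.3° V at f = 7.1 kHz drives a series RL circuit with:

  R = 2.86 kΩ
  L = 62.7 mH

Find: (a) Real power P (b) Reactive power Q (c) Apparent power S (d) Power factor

Step 1 — Angular frequency: ω = 2π·f = 2π·7100 = 4.461e+04 rad/s.
Step 2 — Component impedances:
  R: Z = R = 2860 Ω
  L: Z = jωL = j·4.461e+04·0.0627 = 0 + j2797 Ω
Step 3 — Series combination: Z_total = R + L = 2860 + j2797 Ω = 4000∠44.4° Ω.
Step 4 — Source phasor: V = 5.3∠28.3° V = 4.667 + j2.513 V.
Step 5 — Current: I = V / Z = 0.001273 - j0.0003666 A = 0.001325∠-16.1° A.
Step 6 — Complex power: S = V·I* = 0.00502 + j0.00491 VA.
Step 7 — Real power: P = Re(S) = 0.00502 W.
Step 8 — Reactive power: Q = Im(S) = 0.00491 VAR.
Step 9 — Apparent power: |S| = 0.007022 VA.
Step 10 — Power factor: PF = P/|S| = 0.7149 (lagging).

(a) P = 0.00502 W  (b) Q = 0.00491 VAR  (c) S = 0.007022 VA  (d) PF = 0.7149 (lagging)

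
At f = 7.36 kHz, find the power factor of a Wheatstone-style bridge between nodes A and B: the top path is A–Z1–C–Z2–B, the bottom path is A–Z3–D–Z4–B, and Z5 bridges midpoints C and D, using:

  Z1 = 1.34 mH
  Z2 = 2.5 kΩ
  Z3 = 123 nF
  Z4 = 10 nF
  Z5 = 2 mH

Step 1 — Angular frequency: ω = 2π·f = 2π·7360 = 4.624e+04 rad/s.
Step 2 — Component impedances:
  Z1: Z = jωL = j·4.624e+04·0.00134 = 0 + j61.97 Ω
  Z2: Z = R = 2500 Ω
  Z3: Z = 1/(jωC) = -j/(ω·C) = 0 - j175.8 Ω
  Z4: Z = 1/(jωC) = -j/(ω·C) = 0 - j2162 Ω
  Z5: Z = jωL = j·4.624e+04·0.002 = 0 + j92.49 Ω
Step 3 — Bridge requires nodal analysis (the Z5 bridge couples midpoints C and D, so the two paths cannot be reduced to a simple series/parallel combination). Setting node B to ground and injecting 1 A at node A, the 3-node admittance system at A, C, D solves to V_A = Z_AB = 542.9 - j528.1 Ω = 757.4∠-44.2° Ω.
Step 4 — Power factor: PF = cos(φ) = Re(Z)/|Z| = 542.9/757.4 = 0.7168.
Step 5 — Type: Im(Z) = -528.1 ⇒ leading (phase φ = -44.2°).

PF = 0.7168 (leading, φ = -44.2°)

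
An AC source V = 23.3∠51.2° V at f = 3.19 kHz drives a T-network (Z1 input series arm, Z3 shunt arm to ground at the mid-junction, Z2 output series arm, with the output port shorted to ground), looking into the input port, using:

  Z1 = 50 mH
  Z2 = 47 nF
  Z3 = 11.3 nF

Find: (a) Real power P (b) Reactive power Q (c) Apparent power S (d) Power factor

Step 1 — Angular frequency: ω = 2π·f = 2π·3190 = 2.004e+04 rad/s.
Step 2 — Component impedances:
  Z1: Z = jωL = j·2.004e+04·0.05 = 0 + j1002 Ω
  Z2: Z = 1/(jωC) = -j/(ω·C) = 0 - j1062 Ω
  Z3: Z = 1/(jωC) = -j/(ω·C) = 0 - j4415 Ω
Step 3 — With the output port shorted to ground, the output series arm Z2 runs from the junction to ground; the shunt arm Z3 also runs from the junction to ground. They appear in parallel: Z3 || Z2 = 0 - j855.8 Ω.
Step 4 — Series with input arm Z1: Z_in = Z1 + (Z3 || Z2) = 0 + j146.4 Ω = 146.4∠90.0° Ω.
Step 5 — Source phasor: V = 23.3∠51.2° V = 14.6 + j18.16 V.
Step 6 — Current: I = V / Z = 0.124 - j0.09973 A = 0.1592∠-38.8° A.
Step 7 — Complex power: S = V·I* = 0 + j3.709 VA.
Step 8 — Real power: P = Re(S) = 0 W.
Step 9 — Reactive power: Q = Im(S) = 3.709 VAR.
Step 10 — Apparent power: |S| = 3.709 VA.
Step 11 — Power factor: PF = P/|S| = 0 (lagging).

(a) P = 0 W  (b) Q = 3.709 VAR  (c) S = 3.709 VA  (d) PF = 0 (lagging)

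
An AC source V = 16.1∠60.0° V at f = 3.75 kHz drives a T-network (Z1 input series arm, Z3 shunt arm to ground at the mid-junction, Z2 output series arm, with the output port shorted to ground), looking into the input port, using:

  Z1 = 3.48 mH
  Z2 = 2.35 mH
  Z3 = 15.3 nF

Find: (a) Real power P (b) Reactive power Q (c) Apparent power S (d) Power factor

Step 1 — Angular frequency: ω = 2π·f = 2π·3750 = 2.356e+04 rad/s.
Step 2 — Component impedances:
  Z1: Z = jωL = j·2.356e+04·0.00348 = 0 + j82 Ω
  Z2: Z = jωL = j·2.356e+04·0.00235 = 0 + j55.37 Ω
  Z3: Z = 1/(jωC) = -j/(ω·C) = 0 - j2774 Ω
Step 3 — With the output port shorted to ground, the output series arm Z2 runs from the junction to ground; the shunt arm Z3 also runs from the junction to ground. They appear in parallel: Z3 || Z2 = 0 + j56.5 Ω.
Step 4 — Series with input arm Z1: Z_in = Z1 + (Z3 || Z2) = 0 + j138.5 Ω = 138.5∠90.0° Ω.
Step 5 — Source phasor: V = 16.1∠60.0° V = 8.05 + j13.94 V.
Step 6 — Current: I = V / Z = 0.1007 - j0.05813 A = 0.1163∠-30.0° A.
Step 7 — Complex power: S = V·I* = 0 + j1.872 VA.
Step 8 — Real power: P = Re(S) = 0 W.
Step 9 — Reactive power: Q = Im(S) = 1.872 VAR.
Step 10 — Apparent power: |S| = 1.872 VA.
Step 11 — Power factor: PF = P/|S| = 0 (lagging).

(a) P = 0 W  (b) Q = 1.872 VAR  (c) S = 1.872 VA  (d) PF = 0 (lagging)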